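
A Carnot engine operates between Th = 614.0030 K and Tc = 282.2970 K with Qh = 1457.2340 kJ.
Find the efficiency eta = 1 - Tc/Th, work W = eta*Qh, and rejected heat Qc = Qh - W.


eta = 1 - 282.2970/614.0030 = 0.5402
W = 0.5402 * 1457.2340 = 787.2490 kJ
Qc = 1457.2340 - 787.2490 = 669.9850 kJ

eta = 54.0235%, W = 787.2490 kJ, Qc = 669.9850 kJ


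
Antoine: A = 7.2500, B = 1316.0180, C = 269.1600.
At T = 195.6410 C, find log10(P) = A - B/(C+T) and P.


C+T = 464.8010
B/(C+T) = 2.8314
log10(P) = 7.2500 - 2.8314 = 4.4186
P = 10^4.4186 = 26220.5661 mmHg

26220.5661 mmHg


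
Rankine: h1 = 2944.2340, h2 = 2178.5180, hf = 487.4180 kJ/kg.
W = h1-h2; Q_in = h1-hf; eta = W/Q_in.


W = 765.7160 kJ/kg
Q_in = 2456.8160 kJ/kg
eta = 0.3117 = 31.1670%

eta = 31.1670%


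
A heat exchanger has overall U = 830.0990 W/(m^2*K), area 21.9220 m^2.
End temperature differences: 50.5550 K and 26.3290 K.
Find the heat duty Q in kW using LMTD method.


LMTD = 37.1342 K
Q = 830.0990 * 21.9220 * 37.1342 = 675746.6627 W = 675.7467 kW

675.7467 kW


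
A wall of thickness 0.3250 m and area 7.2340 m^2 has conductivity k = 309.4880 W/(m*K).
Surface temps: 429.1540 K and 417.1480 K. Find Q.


dT = 12.0060 K
Q = 309.4880 * 7.2340 * 12.0060 / 0.3250 = 82706.0533 W

82706.0533 W


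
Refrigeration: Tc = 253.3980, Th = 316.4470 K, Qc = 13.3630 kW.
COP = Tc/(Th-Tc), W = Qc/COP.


COP = 253.3980 / 63.0490 = 4.0191
W = 13.3630 / 4.0191 = 3.3249 kW

COP = 4.0191, W = 3.3249 kW


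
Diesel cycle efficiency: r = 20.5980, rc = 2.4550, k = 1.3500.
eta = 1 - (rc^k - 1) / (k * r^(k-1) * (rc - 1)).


r^(k-1) = 2.8830
rc^k = 3.3618
eta = 0.5829 = 58.2935%

58.2935%


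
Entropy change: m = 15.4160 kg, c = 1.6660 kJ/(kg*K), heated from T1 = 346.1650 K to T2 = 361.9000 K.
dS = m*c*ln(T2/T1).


T2/T1 = 1.0455
ln(T2/T1) = 0.0445
dS = 15.4160 * 1.6660 * 0.0445 = 1.1417 kJ/K

1.1417 kJ/K


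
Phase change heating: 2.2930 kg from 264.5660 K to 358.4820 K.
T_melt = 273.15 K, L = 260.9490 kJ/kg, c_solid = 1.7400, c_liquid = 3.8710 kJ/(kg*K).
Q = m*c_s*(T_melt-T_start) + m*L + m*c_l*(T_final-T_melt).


Q1 (sensible, solid) = 2.2930 * 1.7400 * 8.5840 = 34.2486 kJ
Q2 (latent) = 2.2930 * 260.9490 = 598.3561 kJ
Q3 (sensible, liquid) = 2.2930 * 3.8710 * 85.3320 = 757.4242 kJ
Q_total = 1390.0288 kJ

1390.0288 kJ


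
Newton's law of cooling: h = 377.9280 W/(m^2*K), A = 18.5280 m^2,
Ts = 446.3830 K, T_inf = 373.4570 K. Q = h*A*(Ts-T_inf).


dT = 72.9260 K
Q = 377.9280 * 18.5280 * 72.9260 = 510646.0823 W

510646.0823 W


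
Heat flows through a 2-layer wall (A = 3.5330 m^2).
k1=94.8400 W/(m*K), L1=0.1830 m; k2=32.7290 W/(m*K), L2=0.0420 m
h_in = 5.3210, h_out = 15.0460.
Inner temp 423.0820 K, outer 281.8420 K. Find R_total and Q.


R_conv_in = 1/(5.3210*3.5330) = 0.0532
R_1 = 0.1830/(94.8400*3.5330) = 0.0005
R_2 = 0.0420/(32.7290*3.5330) = 0.0004
R_conv_out = 1/(15.0460*3.5330) = 0.0188
R_total = 0.0729 K/W
Q = 141.2400 / 0.0729 = 1937.0381 W

R_total = 0.0729 K/W, Q = 1937.0381 W


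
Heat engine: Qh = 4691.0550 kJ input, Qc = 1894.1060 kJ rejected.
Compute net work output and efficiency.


W = 4691.0550 - 1894.1060 = 2796.9490 kJ
eta = 2796.9490 / 4691.0550 = 0.5962 = 59.6230%

W = 2796.9490 kJ, eta = 59.6230%


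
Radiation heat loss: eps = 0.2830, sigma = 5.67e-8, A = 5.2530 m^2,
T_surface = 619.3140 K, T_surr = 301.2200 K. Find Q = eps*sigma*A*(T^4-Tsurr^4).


T^4 = 1.4711e+11
Tsurr^4 = 8.2326e+09
Q = 0.2830 * 5.67e-8 * 5.2530 * 1.3888e+11 = 11706.0414 W

11706.0414 W


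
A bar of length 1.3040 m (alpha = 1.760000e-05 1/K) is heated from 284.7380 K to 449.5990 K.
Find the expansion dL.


dT = 164.8610 K
dL = 1.760000e-05 * 1.3040 * 164.8610 = 0.003784 m
L_final = 1.307784 m

dL = 0.003784 m


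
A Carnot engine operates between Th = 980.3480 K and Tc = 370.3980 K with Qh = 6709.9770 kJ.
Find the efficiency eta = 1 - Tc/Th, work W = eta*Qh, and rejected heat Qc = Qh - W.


eta = 1 - 370.3980/980.3480 = 0.6222
W = 0.6222 * 6709.9770 = 4174.7935 kJ
Qc = 6709.9770 - 4174.7935 = 2535.1835 kJ

eta = 62.2177%, W = 4174.7935 kJ, Qc = 2535.1835 kJ


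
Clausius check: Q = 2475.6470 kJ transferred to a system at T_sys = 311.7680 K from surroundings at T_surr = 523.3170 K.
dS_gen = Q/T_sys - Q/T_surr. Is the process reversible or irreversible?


dS_sys = 2475.6470/311.7680 = 7.9407 kJ/K
dS_surr = -2475.6470/523.3170 = -4.7307 kJ/K
dS_gen = 7.9407 - 4.7307 = 3.2100 kJ/K (irreversible)

dS_gen = 3.2100 kJ/K, irreversible


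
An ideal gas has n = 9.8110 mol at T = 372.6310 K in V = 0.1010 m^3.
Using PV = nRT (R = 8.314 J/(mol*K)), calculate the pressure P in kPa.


P = nRT/V = 9.8110 * 8.314 * 372.6310 / 0.1010
= 30395.0091 / 0.1010 = 300940.6842 Pa = 300.9407 kPa

300.9407 kPa


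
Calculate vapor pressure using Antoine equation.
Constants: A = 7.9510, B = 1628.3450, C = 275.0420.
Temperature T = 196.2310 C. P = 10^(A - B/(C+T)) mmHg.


C+T = 471.2730
B/(C+T) = 3.4552
log10(P) = 7.9510 - 3.4552 = 4.4958
P = 10^4.4958 = 31318.0441 mmHg

31318.0441 mmHg


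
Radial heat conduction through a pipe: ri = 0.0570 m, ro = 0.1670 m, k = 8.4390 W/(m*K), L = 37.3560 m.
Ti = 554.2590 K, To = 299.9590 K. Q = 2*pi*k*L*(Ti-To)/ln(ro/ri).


dT = 254.3000 K
ln(ro/ri) = 1.0749
Q = 2*pi*8.4390*37.3560*254.3000 / 1.0749 = 468589.2598 W

468589.2598 W


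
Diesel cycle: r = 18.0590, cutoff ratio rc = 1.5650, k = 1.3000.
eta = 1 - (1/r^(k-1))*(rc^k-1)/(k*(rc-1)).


r^(k-1) = 2.3824
rc^k = 1.7901
eta = 0.5485 = 54.8495%

54.8495%


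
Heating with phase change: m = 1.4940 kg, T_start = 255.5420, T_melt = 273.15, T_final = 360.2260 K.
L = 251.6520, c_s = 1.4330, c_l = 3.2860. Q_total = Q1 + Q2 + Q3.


Q1 (sensible, solid) = 1.4940 * 1.4330 * 17.6080 = 37.6970 kJ
Q2 (latent) = 1.4940 * 251.6520 = 375.9681 kJ
Q3 (sensible, liquid) = 1.4940 * 3.2860 * 87.0760 = 427.4808 kJ
Q_total = 841.1459 kJ

841.1459 kJ


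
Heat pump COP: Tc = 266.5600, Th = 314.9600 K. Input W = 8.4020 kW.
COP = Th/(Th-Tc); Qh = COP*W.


COP = 314.9600 / 48.4000 = 6.5074
Qh = 6.5074 * 8.4020 = 54.6755 kW

COP = 6.5074, Qh = 54.6755 kW


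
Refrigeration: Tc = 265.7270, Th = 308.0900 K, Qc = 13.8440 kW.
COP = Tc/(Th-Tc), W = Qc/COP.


COP = 265.7270 / 42.3630 = 6.2726
W = 13.8440 / 6.2726 = 2.2071 kW

COP = 6.2726, W = 2.2071 kW


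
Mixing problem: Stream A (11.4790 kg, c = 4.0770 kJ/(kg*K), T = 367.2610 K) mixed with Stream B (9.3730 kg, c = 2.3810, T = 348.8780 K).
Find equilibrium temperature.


num = 24973.7216
den = 69.1170
Tf = 361.3253 K

361.3253 K


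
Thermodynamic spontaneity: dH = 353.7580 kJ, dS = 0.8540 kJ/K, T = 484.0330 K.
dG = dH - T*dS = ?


T*dS = 484.0330 * 0.8540 = 413.3642 kJ
dG = 353.7580 - 413.3642 = -59.6062 kJ (spontaneous)

dG = -59.6062 kJ, spontaneous


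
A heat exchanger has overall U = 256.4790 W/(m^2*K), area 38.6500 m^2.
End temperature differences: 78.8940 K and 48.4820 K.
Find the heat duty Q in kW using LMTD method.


LMTD = 62.4588 K
Q = 256.4790 * 38.6500 * 62.4588 = 619149.1667 W = 619.1492 kW

619.1492 kW


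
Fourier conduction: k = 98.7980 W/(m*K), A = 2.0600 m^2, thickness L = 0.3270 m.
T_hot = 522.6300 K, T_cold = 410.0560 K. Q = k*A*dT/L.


dT = 112.5740 K
Q = 98.7980 * 2.0600 * 112.5740 / 0.3270 = 70065.7409 W

70065.7409 W


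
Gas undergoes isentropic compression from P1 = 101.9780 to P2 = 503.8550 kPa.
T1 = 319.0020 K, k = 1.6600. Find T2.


(k-1)/k = 0.3976
(P2/P1)^exp = 1.8873
T2 = 319.0020 * 1.8873 = 602.0620 K

602.0620 K


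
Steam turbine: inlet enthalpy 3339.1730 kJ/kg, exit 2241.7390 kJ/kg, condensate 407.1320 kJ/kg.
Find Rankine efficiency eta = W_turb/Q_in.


W = 1097.4340 kJ/kg
Q_in = 2932.0410 kJ/kg
eta = 0.3743 = 37.4290%

eta = 37.4290%


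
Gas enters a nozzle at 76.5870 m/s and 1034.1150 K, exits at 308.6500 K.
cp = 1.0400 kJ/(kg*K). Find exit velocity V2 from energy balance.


dT = 725.4650 K
2*cp*1000*dT = 1508967.2000
V1^2 = 5865.5686
V2 = sqrt(1514832.7686) = 1230.7854 m/s

1230.7854 m/s


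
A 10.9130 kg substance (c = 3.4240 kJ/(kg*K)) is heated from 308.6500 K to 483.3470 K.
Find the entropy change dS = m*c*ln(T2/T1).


T2/T1 = 1.5660
ln(T2/T1) = 0.4485
dS = 10.9130 * 3.4240 * 0.4485 = 16.7597 kJ/K

16.7597 kJ/K


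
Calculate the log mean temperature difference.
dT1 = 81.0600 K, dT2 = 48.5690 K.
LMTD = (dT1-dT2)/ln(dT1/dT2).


dT1/dT2 = 1.6690
ln(dT1/dT2) = 0.5122
LMTD = 32.4910 / 0.5122 = 63.4337 K

63.4337 K


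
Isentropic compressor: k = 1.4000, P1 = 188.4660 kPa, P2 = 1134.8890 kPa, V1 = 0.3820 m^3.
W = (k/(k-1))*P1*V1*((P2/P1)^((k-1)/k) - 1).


(k-1)/k = 0.2857
(P2/P1)^exp = 1.6702
W = 3.5000 * 188.4660 * 0.3820 * (1.6702 - 1) = 168.8849 kJ

168.8849 kJ


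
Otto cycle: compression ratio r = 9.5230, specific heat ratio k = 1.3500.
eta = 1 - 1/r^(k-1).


r^(k-1) = 2.2008
eta = 1 - 1/2.2008 = 0.5456 = 54.5610%

54.5610%


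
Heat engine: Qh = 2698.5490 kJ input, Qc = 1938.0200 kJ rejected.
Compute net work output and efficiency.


W = 2698.5490 - 1938.0200 = 760.5290 kJ
eta = 760.5290 / 2698.5490 = 0.2818 = 28.1829%

W = 760.5290 kJ, eta = 28.1829%


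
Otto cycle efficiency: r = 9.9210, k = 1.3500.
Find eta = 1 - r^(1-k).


r^(k-1) = 2.2325
eta = 1 - 1/2.2325 = 0.5521 = 55.2075%

55.2075%


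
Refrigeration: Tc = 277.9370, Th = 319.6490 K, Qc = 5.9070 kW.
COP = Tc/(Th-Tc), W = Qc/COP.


COP = 277.9370 / 41.7120 = 6.6632
W = 5.9070 / 6.6632 = 0.8865 kW

COP = 6.6632, W = 0.8865 kW


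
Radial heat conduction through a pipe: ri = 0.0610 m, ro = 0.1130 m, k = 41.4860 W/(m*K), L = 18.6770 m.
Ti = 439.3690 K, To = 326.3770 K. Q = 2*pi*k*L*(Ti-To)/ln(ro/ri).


dT = 112.9920 K
ln(ro/ri) = 0.6165
Q = 2*pi*41.4860*18.6770*112.9920 / 0.6165 = 892263.9260 W

892263.9260 W


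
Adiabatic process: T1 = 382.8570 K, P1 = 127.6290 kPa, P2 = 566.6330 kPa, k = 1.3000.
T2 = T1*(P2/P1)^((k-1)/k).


(k-1)/k = 0.2308
(P2/P1)^exp = 1.4106
T2 = 382.8570 * 1.4106 = 540.0396 K

540.0396 K


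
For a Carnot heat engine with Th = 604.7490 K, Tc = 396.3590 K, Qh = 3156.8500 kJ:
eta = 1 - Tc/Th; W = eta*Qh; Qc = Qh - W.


eta = 1 - 396.3590/604.7490 = 0.3446
W = 0.3446 * 3156.8500 = 1087.8166 kJ
Qc = 3156.8500 - 1087.8166 = 2069.0334 kJ

eta = 34.4589%, W = 1087.8166 kJ, Qc = 2069.0334 kJ


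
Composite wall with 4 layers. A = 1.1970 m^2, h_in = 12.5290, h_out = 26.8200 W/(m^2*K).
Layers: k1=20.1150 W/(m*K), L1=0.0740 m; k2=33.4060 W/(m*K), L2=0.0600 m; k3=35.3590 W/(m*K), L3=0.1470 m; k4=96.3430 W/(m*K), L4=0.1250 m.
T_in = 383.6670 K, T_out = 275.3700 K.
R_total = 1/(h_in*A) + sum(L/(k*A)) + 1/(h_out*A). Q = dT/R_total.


R_conv_in = 1/(12.5290*1.1970) = 0.0667
R_1 = 0.0740/(20.1150*1.1970) = 0.0031
R_2 = 0.0600/(33.4060*1.1970) = 0.0015
R_3 = 0.1470/(35.3590*1.1970) = 0.0035
R_4 = 0.1250/(96.3430*1.1970) = 0.0011
R_conv_out = 1/(26.8200*1.1970) = 0.0311
R_total = 0.1070 K/W
Q = 108.2970 / 0.1070 = 1012.5075 W

R_total = 0.1070 K/W, Q = 1012.5075 W


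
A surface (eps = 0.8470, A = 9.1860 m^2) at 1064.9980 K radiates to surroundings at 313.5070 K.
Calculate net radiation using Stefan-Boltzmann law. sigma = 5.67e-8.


T^4 = 1.2865e+12
Tsurr^4 = 9.6603e+09
Q = 0.8470 * 5.67e-8 * 9.1860 * 1.2768e+12 = 563267.3369 W

563267.3369 W


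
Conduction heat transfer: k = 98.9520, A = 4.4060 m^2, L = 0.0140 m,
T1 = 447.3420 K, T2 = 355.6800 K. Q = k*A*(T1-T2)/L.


dT = 91.6620 K
Q = 98.9520 * 4.4060 * 91.6620 / 0.0140 = 2854502.0725 W

2854502.0725 W


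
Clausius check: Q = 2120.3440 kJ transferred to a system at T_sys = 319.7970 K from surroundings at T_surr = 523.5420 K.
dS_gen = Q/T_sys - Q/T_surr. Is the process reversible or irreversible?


dS_sys = 2120.3440/319.7970 = 6.6303 kJ/K
dS_surr = -2120.3440/523.5420 = -4.0500 kJ/K
dS_gen = 6.6303 - 4.0500 = 2.5803 kJ/K (irreversible)

dS_gen = 2.5803 kJ/K, irreversible


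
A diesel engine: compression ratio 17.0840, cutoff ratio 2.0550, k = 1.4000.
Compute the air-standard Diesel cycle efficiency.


r^(k-1) = 3.1120
rc^k = 2.7412
eta = 0.6212 = 62.1186%

62.1186%


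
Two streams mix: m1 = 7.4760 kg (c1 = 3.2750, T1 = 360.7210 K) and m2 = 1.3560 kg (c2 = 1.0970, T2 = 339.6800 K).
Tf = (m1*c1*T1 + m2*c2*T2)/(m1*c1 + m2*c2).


num = 9337.1418
den = 25.9714
Tf = 359.5159 K

359.5159 K


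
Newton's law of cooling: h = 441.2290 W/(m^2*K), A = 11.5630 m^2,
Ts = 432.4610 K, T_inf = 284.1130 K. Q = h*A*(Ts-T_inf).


dT = 148.3480 K
Q = 441.2290 * 11.5630 * 148.3480 = 756861.2492 W

756861.2492 W


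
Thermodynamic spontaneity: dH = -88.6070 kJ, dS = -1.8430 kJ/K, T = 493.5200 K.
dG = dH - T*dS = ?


T*dS = 493.5200 * -1.8430 = -909.5574 kJ
dG = -88.6070 + 909.5574 = 820.9504 kJ (non-spontaneous)

dG = 820.9504 kJ, non-spontaneous


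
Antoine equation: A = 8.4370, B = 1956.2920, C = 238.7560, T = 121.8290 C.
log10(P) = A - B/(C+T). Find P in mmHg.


C+T = 360.5850
B/(C+T) = 5.4253
log10(P) = 8.4370 - 5.4253 = 3.0117
P = 10^3.0117 = 1027.2395 mmHg

1027.2395 mmHg


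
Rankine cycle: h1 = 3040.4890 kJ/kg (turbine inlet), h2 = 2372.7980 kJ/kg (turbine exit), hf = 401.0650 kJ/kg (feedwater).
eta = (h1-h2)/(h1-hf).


W = 667.6910 kJ/kg
Q_in = 2639.4240 kJ/kg
eta = 0.2530 = 25.2968%

eta = 25.2968%


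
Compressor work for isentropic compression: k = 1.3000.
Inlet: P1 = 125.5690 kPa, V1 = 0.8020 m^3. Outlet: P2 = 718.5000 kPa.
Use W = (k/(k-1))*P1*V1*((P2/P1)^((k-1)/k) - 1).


(k-1)/k = 0.2308
(P2/P1)^exp = 1.4956
W = 4.3333 * 125.5690 * 0.8020 * (1.4956 - 1) = 216.2806 kJ

216.2806 kJ


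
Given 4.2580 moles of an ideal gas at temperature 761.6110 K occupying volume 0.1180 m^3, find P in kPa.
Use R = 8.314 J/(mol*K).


P = nRT/V = 4.2580 * 8.314 * 761.6110 / 0.1180
= 26961.8002 / 0.1180 = 228489.8318 Pa = 228.4898 kPa

228.4898 kPa


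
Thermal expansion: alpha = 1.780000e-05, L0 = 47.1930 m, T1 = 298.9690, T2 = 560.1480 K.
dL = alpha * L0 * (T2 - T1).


dT = 261.1790 K
dL = 1.780000e-05 * 47.1930 * 261.1790 = 0.219400 m
L_final = 47.412400 m

dL = 0.219400 m


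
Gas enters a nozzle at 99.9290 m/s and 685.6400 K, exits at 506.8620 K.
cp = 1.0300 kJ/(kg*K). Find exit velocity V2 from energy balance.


dT = 178.7780 K
2*cp*1000*dT = 368282.6800
V1^2 = 9985.8050
V2 = sqrt(378268.4850) = 615.0354 m/s

615.0354 m/s


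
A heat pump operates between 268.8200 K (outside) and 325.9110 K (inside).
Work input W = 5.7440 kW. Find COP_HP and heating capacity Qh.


COP = 325.9110 / 57.0910 = 5.7086
Qh = 5.7086 * 5.7440 = 32.7903 kW

COP = 5.7086, Qh = 32.7903 kW


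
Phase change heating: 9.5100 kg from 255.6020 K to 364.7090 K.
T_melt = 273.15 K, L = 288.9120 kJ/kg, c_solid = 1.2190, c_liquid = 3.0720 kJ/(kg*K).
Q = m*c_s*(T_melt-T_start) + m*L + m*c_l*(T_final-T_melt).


Q1 (sensible, solid) = 9.5100 * 1.2190 * 17.5480 = 203.4285 kJ
Q2 (latent) = 9.5100 * 288.9120 = 2747.5531 kJ
Q3 (sensible, liquid) = 9.5100 * 3.0720 * 91.5590 = 2674.8705 kJ
Q_total = 5625.8522 kJ

5625.8522 kJ


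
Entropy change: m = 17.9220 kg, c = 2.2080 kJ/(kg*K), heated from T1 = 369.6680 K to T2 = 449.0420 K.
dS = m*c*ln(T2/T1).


T2/T1 = 1.2147
ln(T2/T1) = 0.1945
dS = 17.9220 * 2.2080 * 0.1945 = 7.6972 kJ/K

7.6972 kJ/K


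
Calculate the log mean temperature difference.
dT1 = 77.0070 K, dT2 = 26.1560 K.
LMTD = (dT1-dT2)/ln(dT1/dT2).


dT1/dT2 = 2.9441
ln(dT1/dT2) = 1.0798
LMTD = 50.8510 / 1.0798 = 47.0922 K

47.0922 K


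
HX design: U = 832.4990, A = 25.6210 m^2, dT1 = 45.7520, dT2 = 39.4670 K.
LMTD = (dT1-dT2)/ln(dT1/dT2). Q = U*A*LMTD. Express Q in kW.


LMTD = 42.5321 K
Q = 832.4990 * 25.6210 * 42.5321 = 907187.3029 W = 907.1873 kW

907.1873 kW


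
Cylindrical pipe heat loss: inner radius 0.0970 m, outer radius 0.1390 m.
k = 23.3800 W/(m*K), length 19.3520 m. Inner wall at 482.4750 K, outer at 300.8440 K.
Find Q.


dT = 181.6310 K
ln(ro/ri) = 0.3598
Q = 2*pi*23.3800*19.3520*181.6310 / 0.3598 = 1435237.4674 W

1435237.4674 W


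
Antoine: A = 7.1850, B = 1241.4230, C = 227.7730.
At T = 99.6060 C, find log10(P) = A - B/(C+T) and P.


C+T = 327.3790
B/(C+T) = 3.7920
log10(P) = 7.1850 - 3.7920 = 3.3930
P = 10^3.3930 = 2471.6923 mmHg

2471.6923 mmHg


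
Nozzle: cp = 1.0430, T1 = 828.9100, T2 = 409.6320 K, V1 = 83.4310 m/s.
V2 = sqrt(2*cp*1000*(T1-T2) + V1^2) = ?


dT = 419.2780 K
2*cp*1000*dT = 874613.9080
V1^2 = 6960.7318
V2 = sqrt(881574.6398) = 938.9221 m/s

938.9221 m/s


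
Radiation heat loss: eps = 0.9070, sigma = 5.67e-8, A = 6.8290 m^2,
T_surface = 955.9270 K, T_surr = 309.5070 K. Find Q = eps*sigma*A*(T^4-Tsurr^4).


T^4 = 8.3502e+11
Tsurr^4 = 9.1766e+09
Q = 0.9070 * 5.67e-8 * 6.8290 * 8.2585e+11 = 290032.8688 W

290032.8688 W


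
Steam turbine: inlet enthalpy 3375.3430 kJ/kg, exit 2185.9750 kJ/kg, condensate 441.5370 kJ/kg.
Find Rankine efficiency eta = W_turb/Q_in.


W = 1189.3680 kJ/kg
Q_in = 2933.8060 kJ/kg
eta = 0.4054 = 40.5401%

eta = 40.5401%


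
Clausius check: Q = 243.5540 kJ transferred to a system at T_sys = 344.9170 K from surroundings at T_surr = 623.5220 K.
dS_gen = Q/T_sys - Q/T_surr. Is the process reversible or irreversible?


dS_sys = 243.5540/344.9170 = 0.7061 kJ/K
dS_surr = -243.5540/623.5220 = -0.3906 kJ/K
dS_gen = 0.7061 - 0.3906 = 0.3155 kJ/K (irreversible)

dS_gen = 0.3155 kJ/K, irreversible


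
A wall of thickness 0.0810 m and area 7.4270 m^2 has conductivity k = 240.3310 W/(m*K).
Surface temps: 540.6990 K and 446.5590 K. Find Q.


dT = 94.1400 K
Q = 240.3310 * 7.4270 * 94.1400 / 0.0810 = 2074495.0006 W

2074495.0006 W


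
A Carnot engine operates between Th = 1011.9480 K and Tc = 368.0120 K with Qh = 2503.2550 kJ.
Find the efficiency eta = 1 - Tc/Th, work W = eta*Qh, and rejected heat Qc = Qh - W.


eta = 1 - 368.0120/1011.9480 = 0.6363
W = 0.6363 * 2503.2550 = 1592.9040 kJ
Qc = 2503.2550 - 1592.9040 = 910.3510 kJ

eta = 63.6333%, W = 1592.9040 kJ, Qc = 910.3510 kJ


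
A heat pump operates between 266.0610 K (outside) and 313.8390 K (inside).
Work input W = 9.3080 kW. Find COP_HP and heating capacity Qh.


COP = 313.8390 / 47.7780 = 6.5687
Qh = 6.5687 * 9.3080 = 61.1414 kW

COP = 6.5687, Qh = 61.1414 kW


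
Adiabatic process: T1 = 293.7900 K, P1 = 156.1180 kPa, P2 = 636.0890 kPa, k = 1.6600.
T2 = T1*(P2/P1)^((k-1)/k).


(k-1)/k = 0.3976
(P2/P1)^exp = 1.7481
T2 = 293.7900 * 1.7481 = 513.5621 K

513.5621 K


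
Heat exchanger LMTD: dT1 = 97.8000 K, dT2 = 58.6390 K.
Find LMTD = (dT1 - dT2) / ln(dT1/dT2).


dT1/dT2 = 1.6678
ln(dT1/dT2) = 0.5115
LMTD = 39.1610 / 0.5115 = 76.5574 K

76.5574 K


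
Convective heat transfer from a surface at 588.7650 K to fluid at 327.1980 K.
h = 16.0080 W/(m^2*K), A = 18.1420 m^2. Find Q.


dT = 261.5670 K
Q = 16.0080 * 18.1420 * 261.5670 = 75963.5390 W

75963.5390 W


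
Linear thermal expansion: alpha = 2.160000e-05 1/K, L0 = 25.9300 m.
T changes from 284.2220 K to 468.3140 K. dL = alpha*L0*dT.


dT = 184.0920 K
dL = 2.160000e-05 * 25.9300 * 184.0920 = 0.103108 m
L_final = 26.033108 m

dL = 0.103108 m


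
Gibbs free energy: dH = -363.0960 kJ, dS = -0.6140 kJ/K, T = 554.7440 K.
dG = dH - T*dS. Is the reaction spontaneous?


T*dS = 554.7440 * -0.6140 = -340.6128 kJ
dG = -363.0960 + 340.6128 = -22.4832 kJ (spontaneous)

dG = -22.4832 kJ, spontaneous


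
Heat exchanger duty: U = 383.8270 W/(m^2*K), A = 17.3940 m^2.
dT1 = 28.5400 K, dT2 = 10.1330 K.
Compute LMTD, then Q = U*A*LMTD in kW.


LMTD = 17.7758 K
Q = 383.8270 * 17.3940 * 17.7758 = 118676.3124 W = 118.6763 kW

118.6763 kW


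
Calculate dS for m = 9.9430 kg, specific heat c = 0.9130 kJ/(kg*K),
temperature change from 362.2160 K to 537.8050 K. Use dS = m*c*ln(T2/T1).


T2/T1 = 1.4848
ln(T2/T1) = 0.3953
dS = 9.9430 * 0.9130 * 0.3953 = 3.5881 kJ/K

3.5881 kJ/K


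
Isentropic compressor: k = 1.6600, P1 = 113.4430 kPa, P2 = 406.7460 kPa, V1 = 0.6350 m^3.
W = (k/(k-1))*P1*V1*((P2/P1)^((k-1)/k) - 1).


(k-1)/k = 0.3976
(P2/P1)^exp = 1.6614
W = 2.5152 * 113.4430 * 0.6350 * (1.6614 - 1) = 119.8393 kJ

119.8393 kJ


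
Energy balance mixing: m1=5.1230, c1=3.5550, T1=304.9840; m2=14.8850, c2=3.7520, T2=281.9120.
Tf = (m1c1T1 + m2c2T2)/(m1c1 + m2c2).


num = 21298.8174
den = 74.0608
Tf = 287.5856 K

287.5856 K


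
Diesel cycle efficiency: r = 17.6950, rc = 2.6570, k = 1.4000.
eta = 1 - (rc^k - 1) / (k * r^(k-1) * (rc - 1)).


r^(k-1) = 3.1560
rc^k = 3.9278
eta = 0.6001 = 60.0102%

60.0102%


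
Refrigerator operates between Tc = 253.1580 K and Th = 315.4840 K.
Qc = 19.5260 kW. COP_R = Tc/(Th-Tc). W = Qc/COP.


COP = 253.1580 / 62.3260 = 4.0618
W = 19.5260 / 4.0618 = 4.8072 kW

COP = 4.0618, W = 4.8072 kW


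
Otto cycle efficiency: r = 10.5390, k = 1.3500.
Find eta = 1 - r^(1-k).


r^(k-1) = 2.2802
eta = 1 - 1/2.2802 = 0.5614 = 56.1449%

56.1449%


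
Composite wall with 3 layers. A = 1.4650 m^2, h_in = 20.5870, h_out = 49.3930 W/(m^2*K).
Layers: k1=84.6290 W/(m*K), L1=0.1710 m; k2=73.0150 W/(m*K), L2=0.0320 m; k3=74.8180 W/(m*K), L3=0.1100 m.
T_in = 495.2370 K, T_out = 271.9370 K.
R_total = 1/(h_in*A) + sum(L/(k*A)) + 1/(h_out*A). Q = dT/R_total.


R_conv_in = 1/(20.5870*1.4650) = 0.0332
R_1 = 0.1710/(84.6290*1.4650) = 0.0014
R_2 = 0.0320/(73.0150*1.4650) = 0.0003
R_3 = 0.1100/(74.8180*1.4650) = 0.0010
R_conv_out = 1/(49.3930*1.4650) = 0.0138
R_total = 0.0497 K/W
Q = 223.3000 / 0.0497 = 4496.7429 W

R_total = 0.0497 K/W, Q = 4496.7429 W


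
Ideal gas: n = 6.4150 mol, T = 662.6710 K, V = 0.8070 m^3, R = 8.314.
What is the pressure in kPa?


P = nRT/V = 6.4150 * 8.314 * 662.6710 / 0.8070
= 35343.1005 / 0.8070 = 43795.6636 Pa = 43.7957 kPa

43.7957 kPa


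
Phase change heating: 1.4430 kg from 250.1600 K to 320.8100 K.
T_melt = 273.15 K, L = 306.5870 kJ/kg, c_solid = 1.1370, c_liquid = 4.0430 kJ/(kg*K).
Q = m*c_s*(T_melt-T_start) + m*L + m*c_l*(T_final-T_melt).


Q1 (sensible, solid) = 1.4430 * 1.1370 * 22.9900 = 37.7195 kJ
Q2 (latent) = 1.4430 * 306.5870 = 442.4050 kJ
Q3 (sensible, liquid) = 1.4430 * 4.0430 * 47.6600 = 278.0508 kJ
Q_total = 758.1753 kJ

758.1753 kJ


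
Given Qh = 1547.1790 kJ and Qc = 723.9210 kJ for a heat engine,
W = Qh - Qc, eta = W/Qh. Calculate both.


W = 1547.1790 - 723.9210 = 823.2580 kJ
eta = 823.2580 / 1547.1790 = 0.5321 = 53.2103%

W = 823.2580 kJ, eta = 53.2103%


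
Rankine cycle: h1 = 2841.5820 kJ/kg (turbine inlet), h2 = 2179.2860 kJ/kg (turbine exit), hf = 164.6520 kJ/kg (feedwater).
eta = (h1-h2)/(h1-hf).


W = 662.2960 kJ/kg
Q_in = 2676.9300 kJ/kg
eta = 0.2474 = 24.7409%

eta = 24.7409%


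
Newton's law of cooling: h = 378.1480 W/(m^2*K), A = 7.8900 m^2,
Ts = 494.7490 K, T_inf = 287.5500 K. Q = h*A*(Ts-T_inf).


dT = 207.1990 K
Q = 378.1480 * 7.8900 * 207.1990 = 618196.3920 W

618196.3920 W


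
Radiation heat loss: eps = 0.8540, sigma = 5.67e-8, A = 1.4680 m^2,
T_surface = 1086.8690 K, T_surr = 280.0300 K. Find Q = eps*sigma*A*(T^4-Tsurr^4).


T^4 = 1.3954e+12
Tsurr^4 = 6.1492e+09
Q = 0.8540 * 5.67e-8 * 1.4680 * 1.3893e+12 = 98754.7004 W

98754.7004 W


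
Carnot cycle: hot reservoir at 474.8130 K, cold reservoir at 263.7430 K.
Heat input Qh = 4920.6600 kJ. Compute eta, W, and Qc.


eta = 1 - 263.7430/474.8130 = 0.4445
W = 0.4445 * 4920.6600 = 2187.3953 kJ
Qc = 4920.6600 - 2187.3953 = 2733.2647 kJ

eta = 44.4533%, W = 2187.3953 kJ, Qc = 2733.2647 kJ


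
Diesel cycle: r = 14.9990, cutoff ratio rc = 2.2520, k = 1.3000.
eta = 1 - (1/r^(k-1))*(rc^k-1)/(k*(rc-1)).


r^(k-1) = 2.2533
rc^k = 2.8730
eta = 0.4893 = 48.9288%

48.9288%


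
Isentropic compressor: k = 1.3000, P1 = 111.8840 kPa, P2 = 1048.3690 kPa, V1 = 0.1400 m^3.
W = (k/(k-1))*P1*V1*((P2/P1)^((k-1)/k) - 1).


(k-1)/k = 0.2308
(P2/P1)^exp = 1.6759
W = 4.3333 * 111.8840 * 0.1400 * (1.6759 - 1) = 45.8779 kJ

45.8779 kJ


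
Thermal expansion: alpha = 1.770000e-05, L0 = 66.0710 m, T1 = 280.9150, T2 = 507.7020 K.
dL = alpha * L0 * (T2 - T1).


dT = 226.7870 K
dL = 1.770000e-05 * 66.0710 * 226.7870 = 0.265218 m
L_final = 66.336218 m

dL = 0.265218 m


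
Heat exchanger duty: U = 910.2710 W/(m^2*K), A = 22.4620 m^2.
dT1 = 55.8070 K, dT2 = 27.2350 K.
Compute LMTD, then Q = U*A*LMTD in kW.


LMTD = 39.8274 K
Q = 910.2710 * 22.4620 * 39.8274 = 814330.2710 W = 814.3303 kW

814.3303 kW


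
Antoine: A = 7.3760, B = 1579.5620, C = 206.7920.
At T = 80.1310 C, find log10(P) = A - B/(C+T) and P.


C+T = 286.9230
B/(C+T) = 5.5052
log10(P) = 7.3760 - 5.5052 = 1.8708
P = 10^1.8708 = 74.2716 mmHg

74.2716 mmHg


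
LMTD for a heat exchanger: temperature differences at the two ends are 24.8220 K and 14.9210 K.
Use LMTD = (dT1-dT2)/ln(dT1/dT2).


dT1/dT2 = 1.6636
ln(dT1/dT2) = 0.5090
LMTD = 9.9010 / 0.5090 = 19.4534 K

19.4534 K


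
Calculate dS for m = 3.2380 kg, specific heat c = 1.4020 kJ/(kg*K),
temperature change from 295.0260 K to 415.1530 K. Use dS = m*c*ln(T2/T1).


T2/T1 = 1.4072
ln(T2/T1) = 0.3416
dS = 3.2380 * 1.4020 * 0.3416 = 1.5507 kJ/K

1.5507 kJ/K


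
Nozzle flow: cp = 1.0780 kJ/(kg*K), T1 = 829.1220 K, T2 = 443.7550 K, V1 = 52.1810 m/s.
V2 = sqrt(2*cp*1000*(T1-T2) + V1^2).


dT = 385.3670 K
2*cp*1000*dT = 830851.2520
V1^2 = 2722.8568
V2 = sqrt(833574.1088) = 913.0028 m/s

913.0028 m/s


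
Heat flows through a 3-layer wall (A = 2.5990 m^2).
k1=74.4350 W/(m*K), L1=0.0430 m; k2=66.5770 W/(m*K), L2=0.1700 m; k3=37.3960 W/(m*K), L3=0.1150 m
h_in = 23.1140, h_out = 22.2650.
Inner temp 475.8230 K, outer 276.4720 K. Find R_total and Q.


R_conv_in = 1/(23.1140*2.5990) = 0.0166
R_1 = 0.0430/(74.4350*2.5990) = 0.0002
R_2 = 0.1700/(66.5770*2.5990) = 0.0010
R_3 = 0.1150/(37.3960*2.5990) = 0.0012
R_conv_out = 1/(22.2650*2.5990) = 0.0173
R_total = 0.0363 K/W
Q = 199.3510 / 0.0363 = 5489.4369 W

R_total = 0.0363 K/W, Q = 5489.4369 W


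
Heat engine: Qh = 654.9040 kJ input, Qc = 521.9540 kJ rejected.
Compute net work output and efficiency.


W = 654.9040 - 521.9540 = 132.9500 kJ
eta = 132.9500 / 654.9040 = 0.2030 = 20.3007%

W = 132.9500 kJ, eta = 20.3007%


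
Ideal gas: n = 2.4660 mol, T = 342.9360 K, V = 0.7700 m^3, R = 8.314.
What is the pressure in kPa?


P = nRT/V = 2.4660 * 8.314 * 342.9360 / 0.7700
= 7030.9850 / 0.7700 = 9131.1493 Pa = 9.1311 kPa

9.1311 kPa


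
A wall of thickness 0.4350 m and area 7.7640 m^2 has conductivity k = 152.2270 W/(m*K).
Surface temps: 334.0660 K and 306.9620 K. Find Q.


dT = 27.1040 K
Q = 152.2270 * 7.7640 * 27.1040 / 0.4350 = 73641.2831 W

73641.2831 W


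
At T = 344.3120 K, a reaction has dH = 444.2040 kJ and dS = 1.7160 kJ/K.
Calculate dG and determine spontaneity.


T*dS = 344.3120 * 1.7160 = 590.8394 kJ
dG = 444.2040 - 590.8394 = -146.6354 kJ (spontaneous)

dG = -146.6354 kJ, spontaneous


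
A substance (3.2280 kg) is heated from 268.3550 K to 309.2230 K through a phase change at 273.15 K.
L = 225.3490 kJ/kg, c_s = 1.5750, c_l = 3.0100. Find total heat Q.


Q1 (sensible, solid) = 3.2280 * 1.5750 * 4.7950 = 24.3783 kJ
Q2 (latent) = 3.2280 * 225.3490 = 727.4266 kJ
Q3 (sensible, liquid) = 3.2280 * 3.0100 * 36.0730 = 350.4954 kJ
Q_total = 1102.3002 kJ

1102.3002 kJ


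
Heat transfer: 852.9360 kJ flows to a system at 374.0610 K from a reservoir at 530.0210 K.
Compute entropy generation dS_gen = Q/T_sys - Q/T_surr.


dS_sys = 852.9360/374.0610 = 2.2802 kJ/K
dS_surr = -852.9360/530.0210 = -1.6092 kJ/K
dS_gen = 2.2802 - 1.6092 = 0.6710 kJ/K (irreversible)

dS_gen = 0.6710 kJ/K, irreversible


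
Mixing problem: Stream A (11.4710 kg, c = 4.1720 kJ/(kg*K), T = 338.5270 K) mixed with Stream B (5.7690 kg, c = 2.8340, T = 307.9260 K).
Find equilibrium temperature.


num = 21235.2794
den = 64.2064
Tf = 330.7348 K

330.7348 K


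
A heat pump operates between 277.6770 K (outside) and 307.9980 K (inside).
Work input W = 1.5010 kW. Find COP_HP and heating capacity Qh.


COP = 307.9980 / 30.3210 = 10.1579
Qh = 10.1579 * 1.5010 = 15.2470 kW

COP = 10.1579, Qh = 15.2470 kW


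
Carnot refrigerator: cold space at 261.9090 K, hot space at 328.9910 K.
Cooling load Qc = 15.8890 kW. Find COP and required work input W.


COP = 261.9090 / 67.0820 = 3.9043
W = 15.8890 / 3.9043 = 4.0696 kW

COP = 3.9043, W = 4.0696 kW


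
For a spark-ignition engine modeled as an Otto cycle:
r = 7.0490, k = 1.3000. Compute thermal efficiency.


r^(k-1) = 1.7965
eta = 1 - 1/1.7965 = 0.4434 = 44.3376%

44.3376%


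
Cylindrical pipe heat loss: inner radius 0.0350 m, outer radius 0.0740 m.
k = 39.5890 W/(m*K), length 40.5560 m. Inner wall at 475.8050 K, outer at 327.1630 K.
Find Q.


dT = 148.6420 K
ln(ro/ri) = 0.7487
Q = 2*pi*39.5890*40.5560*148.6420 / 0.7487 = 2002780.4445 W

2002780.4445 W


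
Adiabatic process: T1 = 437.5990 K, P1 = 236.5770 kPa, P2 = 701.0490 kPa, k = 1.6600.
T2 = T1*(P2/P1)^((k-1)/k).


(k-1)/k = 0.3976
(P2/P1)^exp = 1.5402
T2 = 437.5990 * 1.5402 = 673.9844 K

673.9844 K


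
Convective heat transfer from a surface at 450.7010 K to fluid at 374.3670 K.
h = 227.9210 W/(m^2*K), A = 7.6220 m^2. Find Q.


dT = 76.3340 K
Q = 227.9210 * 7.6220 * 76.3340 = 132608.4829 W

132608.4829 W


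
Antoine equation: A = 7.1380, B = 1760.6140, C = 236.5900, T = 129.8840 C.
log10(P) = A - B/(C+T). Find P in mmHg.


C+T = 366.4740
B/(C+T) = 4.8042
log10(P) = 7.1380 - 4.8042 = 2.3338
P = 10^2.3338 = 215.6756 mmHg

215.6756 mmHg


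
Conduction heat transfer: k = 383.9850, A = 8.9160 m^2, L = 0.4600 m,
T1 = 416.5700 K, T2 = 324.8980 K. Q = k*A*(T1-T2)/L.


dT = 91.6720 K
Q = 383.9850 * 8.9160 * 91.6720 / 0.4600 = 682280.8690 W

682280.8690 W


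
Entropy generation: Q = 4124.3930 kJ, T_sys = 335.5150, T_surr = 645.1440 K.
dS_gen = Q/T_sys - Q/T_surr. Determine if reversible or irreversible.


dS_sys = 4124.3930/335.5150 = 12.2927 kJ/K
dS_surr = -4124.3930/645.1440 = -6.3930 kJ/K
dS_gen = 12.2927 - 6.3930 = 5.8997 kJ/K (irreversible)

dS_gen = 5.8997 kJ/K, irreversible


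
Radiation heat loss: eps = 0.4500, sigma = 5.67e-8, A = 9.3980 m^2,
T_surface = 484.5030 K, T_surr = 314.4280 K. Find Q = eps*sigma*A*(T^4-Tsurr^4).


T^4 = 5.5104e+10
Tsurr^4 = 9.7743e+09
Q = 0.4500 * 5.67e-8 * 9.3980 * 4.5330e+10 = 10869.6957 W

10869.6957 W


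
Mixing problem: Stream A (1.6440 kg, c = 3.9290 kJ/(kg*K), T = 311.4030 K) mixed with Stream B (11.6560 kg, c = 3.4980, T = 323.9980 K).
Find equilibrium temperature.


num = 15221.7073
den = 47.2320
Tf = 322.2756 K

322.2756 K


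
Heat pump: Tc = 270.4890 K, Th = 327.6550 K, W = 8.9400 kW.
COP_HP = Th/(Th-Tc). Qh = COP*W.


COP = 327.6550 / 57.1660 = 5.7316
Qh = 5.7316 * 8.9400 = 51.2409 kW

COP = 5.7316, Qh = 51.2409 kW


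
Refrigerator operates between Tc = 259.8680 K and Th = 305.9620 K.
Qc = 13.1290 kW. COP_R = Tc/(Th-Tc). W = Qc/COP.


COP = 259.8680 / 46.0940 = 5.6378
W = 13.1290 / 5.6378 = 2.3288 kW

COP = 5.6378, W = 2.3288 kW


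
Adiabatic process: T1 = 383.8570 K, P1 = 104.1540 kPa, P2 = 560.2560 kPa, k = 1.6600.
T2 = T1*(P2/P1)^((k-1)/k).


(k-1)/k = 0.3976
(P2/P1)^exp = 1.9522
T2 = 383.8570 * 1.9522 = 749.3642 K

749.3642 K


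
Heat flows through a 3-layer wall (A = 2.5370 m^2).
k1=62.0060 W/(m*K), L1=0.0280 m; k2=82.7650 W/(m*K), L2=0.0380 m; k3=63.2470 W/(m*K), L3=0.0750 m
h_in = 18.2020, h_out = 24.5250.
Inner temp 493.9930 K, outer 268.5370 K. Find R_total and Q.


R_conv_in = 1/(18.2020*2.5370) = 0.0217
R_1 = 0.0280/(62.0060*2.5370) = 0.0002
R_2 = 0.0380/(82.7650*2.5370) = 0.0002
R_3 = 0.0750/(63.2470*2.5370) = 0.0005
R_conv_out = 1/(24.5250*2.5370) = 0.0161
R_total = 0.0386 K/W
Q = 225.4560 / 0.0386 = 5847.8716 W

R_total = 0.0386 K/W, Q = 5847.8716 W


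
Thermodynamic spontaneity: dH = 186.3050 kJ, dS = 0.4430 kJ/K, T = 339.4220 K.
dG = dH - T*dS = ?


T*dS = 339.4220 * 0.4430 = 150.3639 kJ
dG = 186.3050 - 150.3639 = 35.9411 kJ (non-spontaneous)

dG = 35.9411 kJ, non-spontaneous


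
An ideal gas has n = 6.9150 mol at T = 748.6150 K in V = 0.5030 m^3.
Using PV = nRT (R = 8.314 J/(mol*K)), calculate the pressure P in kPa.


P = nRT/V = 6.9150 * 8.314 * 748.6150 / 0.5030
= 43038.8570 / 0.5030 = 85564.3281 Pa = 85.5643 kPa

85.5643 kPa


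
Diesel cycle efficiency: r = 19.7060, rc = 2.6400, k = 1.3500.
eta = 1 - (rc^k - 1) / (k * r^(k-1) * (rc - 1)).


r^(k-1) = 2.8386
rc^k = 3.7082
eta = 0.5691 = 56.9080%

56.9080%


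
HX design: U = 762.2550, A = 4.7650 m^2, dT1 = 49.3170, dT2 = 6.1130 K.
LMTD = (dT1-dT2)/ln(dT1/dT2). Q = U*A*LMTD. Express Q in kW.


LMTD = 20.6930 K
Q = 762.2550 * 4.7650 * 20.6930 = 75160.1436 W = 75.1601 kW

75.1601 kW


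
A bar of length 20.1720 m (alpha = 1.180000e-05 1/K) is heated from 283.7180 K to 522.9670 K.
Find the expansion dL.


dT = 239.2490 K
dL = 1.180000e-05 * 20.1720 * 239.2490 = 0.056948 m
L_final = 20.228948 m

dL = 0.056948 m


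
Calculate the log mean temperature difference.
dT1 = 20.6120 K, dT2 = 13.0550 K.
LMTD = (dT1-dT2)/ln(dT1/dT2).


dT1/dT2 = 1.5789
ln(dT1/dT2) = 0.4567
LMTD = 7.5570 / 0.4567 = 16.5469 K

16.5469 K


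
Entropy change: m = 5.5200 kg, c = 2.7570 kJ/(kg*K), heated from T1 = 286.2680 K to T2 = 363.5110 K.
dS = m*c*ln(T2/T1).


T2/T1 = 1.2698
ln(T2/T1) = 0.2389
dS = 5.5200 * 2.7570 * 0.2389 = 3.6354 kJ/K

3.6354 kJ/K


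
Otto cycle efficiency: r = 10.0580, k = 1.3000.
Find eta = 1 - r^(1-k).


r^(k-1) = 1.9987
eta = 1 - 1/1.9987 = 0.4997 = 49.9682%

49.9682%


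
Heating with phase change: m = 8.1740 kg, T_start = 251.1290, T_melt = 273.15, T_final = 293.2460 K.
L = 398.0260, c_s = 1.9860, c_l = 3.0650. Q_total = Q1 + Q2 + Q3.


Q1 (sensible, solid) = 8.1740 * 1.9860 * 22.0210 = 357.4793 kJ
Q2 (latent) = 8.1740 * 398.0260 = 3253.4645 kJ
Q3 (sensible, liquid) = 8.1740 * 3.0650 * 20.0960 = 503.4713 kJ
Q_total = 4114.4152 kJ

4114.4152 kJ


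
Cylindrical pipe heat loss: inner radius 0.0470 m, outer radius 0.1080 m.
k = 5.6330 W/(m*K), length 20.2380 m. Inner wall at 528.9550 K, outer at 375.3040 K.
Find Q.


dT = 153.6510 K
ln(ro/ri) = 0.8320
Q = 2*pi*5.6330*20.2380*153.6510 / 0.8320 = 132284.1538 W

132284.1538 W


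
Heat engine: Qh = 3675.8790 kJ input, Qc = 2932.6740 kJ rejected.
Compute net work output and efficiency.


W = 3675.8790 - 2932.6740 = 743.2050 kJ
eta = 743.2050 / 3675.8790 = 0.2022 = 20.2184%

W = 743.2050 kJ, eta = 20.2184%


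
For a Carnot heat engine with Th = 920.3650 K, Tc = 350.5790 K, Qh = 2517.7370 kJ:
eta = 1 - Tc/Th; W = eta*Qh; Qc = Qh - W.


eta = 1 - 350.5790/920.3650 = 0.6191
W = 0.6191 * 2517.7370 = 1558.6982 kJ
Qc = 2517.7370 - 1558.6982 = 959.0388 kJ

eta = 61.9087%, W = 1558.6982 kJ, Qc = 959.0388 kJ


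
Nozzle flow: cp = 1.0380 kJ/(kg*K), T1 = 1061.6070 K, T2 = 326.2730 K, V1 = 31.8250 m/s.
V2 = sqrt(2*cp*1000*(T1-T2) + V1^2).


dT = 735.3340 K
2*cp*1000*dT = 1526553.3840
V1^2 = 1012.8306
V2 = sqrt(1527566.2146) = 1235.9475 m/s

1235.9475 m/s


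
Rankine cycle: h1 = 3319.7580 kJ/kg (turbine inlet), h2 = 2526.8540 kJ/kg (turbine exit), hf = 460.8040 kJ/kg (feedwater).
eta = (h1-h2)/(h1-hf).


W = 792.9040 kJ/kg
Q_in = 2858.9540 kJ/kg
eta = 0.2773 = 27.7341%

eta = 27.7341%


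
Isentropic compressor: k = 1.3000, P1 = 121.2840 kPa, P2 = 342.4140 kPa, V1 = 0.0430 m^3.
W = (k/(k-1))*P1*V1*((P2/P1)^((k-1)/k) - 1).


(k-1)/k = 0.2308
(P2/P1)^exp = 1.2706
W = 4.3333 * 121.2840 * 0.0430 * (1.2706 - 1) = 6.1160 kJ

6.1160 kJ


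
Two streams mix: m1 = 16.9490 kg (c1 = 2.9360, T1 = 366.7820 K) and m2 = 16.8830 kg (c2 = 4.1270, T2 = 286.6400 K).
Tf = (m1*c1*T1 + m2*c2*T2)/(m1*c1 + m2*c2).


num = 38223.8718
den = 119.4384
Tf = 320.0300 K

320.0300 K


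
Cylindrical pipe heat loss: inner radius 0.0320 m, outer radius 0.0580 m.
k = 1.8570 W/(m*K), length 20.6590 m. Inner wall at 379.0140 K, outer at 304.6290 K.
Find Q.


dT = 74.3850 K
ln(ro/ri) = 0.5947
Q = 2*pi*1.8570*20.6590*74.3850 / 0.5947 = 30149.7216 W

30149.7216 W


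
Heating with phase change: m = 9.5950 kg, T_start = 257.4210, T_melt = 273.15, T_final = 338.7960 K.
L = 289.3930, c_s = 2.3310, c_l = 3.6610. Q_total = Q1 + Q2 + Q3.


Q1 (sensible, solid) = 9.5950 * 2.3310 * 15.7290 = 351.7939 kJ
Q2 (latent) = 9.5950 * 289.3930 = 2776.7258 kJ
Q3 (sensible, liquid) = 9.5950 * 3.6610 * 65.6460 = 2305.9664 kJ
Q_total = 5434.4862 kJ

5434.4862 kJ


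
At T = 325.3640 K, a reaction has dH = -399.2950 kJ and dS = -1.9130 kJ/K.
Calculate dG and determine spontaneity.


T*dS = 325.3640 * -1.9130 = -622.4213 kJ
dG = -399.2950 + 622.4213 = 223.1263 kJ (non-spontaneous)

dG = 223.1263 kJ, non-spontaneous


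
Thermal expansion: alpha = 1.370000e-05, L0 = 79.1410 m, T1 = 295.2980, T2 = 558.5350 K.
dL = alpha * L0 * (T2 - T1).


dT = 263.2370 K
dL = 1.370000e-05 * 79.1410 * 263.2370 = 0.285410 m
L_final = 79.426410 m

dL = 0.285410 m


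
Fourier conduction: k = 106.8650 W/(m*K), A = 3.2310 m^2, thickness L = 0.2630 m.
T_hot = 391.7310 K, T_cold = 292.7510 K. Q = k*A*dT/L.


dT = 98.9800 K
Q = 106.8650 * 3.2310 * 98.9800 / 0.2630 = 129946.3691 W

129946.3691 W


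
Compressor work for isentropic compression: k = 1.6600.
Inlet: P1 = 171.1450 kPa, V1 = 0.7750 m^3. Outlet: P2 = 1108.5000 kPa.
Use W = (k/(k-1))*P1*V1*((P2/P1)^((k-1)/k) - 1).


(k-1)/k = 0.3976
(P2/P1)^exp = 2.1018
W = 2.5152 * 171.1450 * 0.7750 * (2.1018 - 1) = 367.5673 kJ

367.5673 kJ


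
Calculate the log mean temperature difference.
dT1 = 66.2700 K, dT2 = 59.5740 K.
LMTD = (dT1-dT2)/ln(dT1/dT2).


dT1/dT2 = 1.1124
ln(dT1/dT2) = 0.1065
LMTD = 6.6960 / 0.1065 = 62.8626 K

62.8626 K


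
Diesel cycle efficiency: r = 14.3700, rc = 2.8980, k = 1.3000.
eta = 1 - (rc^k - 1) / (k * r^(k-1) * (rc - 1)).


r^(k-1) = 2.2245
rc^k = 3.9877
eta = 0.4557 = 45.5663%

45.5663%


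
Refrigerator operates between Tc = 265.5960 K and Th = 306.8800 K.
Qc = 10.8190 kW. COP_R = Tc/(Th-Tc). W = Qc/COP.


COP = 265.5960 / 41.2840 = 6.4334
W = 10.8190 / 6.4334 = 1.6817 kW

COP = 6.4334, W = 1.6817 kW


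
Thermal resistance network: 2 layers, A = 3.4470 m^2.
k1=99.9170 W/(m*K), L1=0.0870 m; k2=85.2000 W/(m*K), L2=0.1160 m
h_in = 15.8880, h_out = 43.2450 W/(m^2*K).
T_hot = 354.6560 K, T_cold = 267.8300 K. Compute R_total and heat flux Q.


R_conv_in = 1/(15.8880*3.4470) = 0.0183
R_1 = 0.0870/(99.9170*3.4470) = 0.0003
R_2 = 0.1160/(85.2000*3.4470) = 0.0004
R_conv_out = 1/(43.2450*3.4470) = 0.0067
R_total = 0.0256 K/W
Q = 86.8260 / 0.0256 = 3389.5791 W

R_total = 0.0256 K/W, Q = 3389.5791 W


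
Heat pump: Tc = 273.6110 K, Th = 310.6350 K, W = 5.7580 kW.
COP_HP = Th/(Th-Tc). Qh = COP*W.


COP = 310.6350 / 37.0240 = 8.3901
Qh = 8.3901 * 5.7580 = 48.3102 kW

COP = 8.3901, Qh = 48.3102 kW


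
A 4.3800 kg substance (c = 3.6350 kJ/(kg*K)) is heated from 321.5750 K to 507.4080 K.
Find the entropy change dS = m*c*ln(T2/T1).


T2/T1 = 1.5779
ln(T2/T1) = 0.4561
dS = 4.3800 * 3.6350 * 0.4561 = 7.2615 kJ/K

7.2615 kJ/K


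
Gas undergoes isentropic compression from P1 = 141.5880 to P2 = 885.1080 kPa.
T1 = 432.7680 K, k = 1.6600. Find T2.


(k-1)/k = 0.3976
(P2/P1)^exp = 2.0724
T2 = 432.7680 * 2.0724 = 896.8609 K

896.8609 K


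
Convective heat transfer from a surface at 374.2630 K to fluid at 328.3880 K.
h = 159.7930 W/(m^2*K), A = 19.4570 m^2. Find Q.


dT = 45.8750 K
Q = 159.7930 * 19.4570 * 45.8750 = 142629.6139 W

142629.6139 W


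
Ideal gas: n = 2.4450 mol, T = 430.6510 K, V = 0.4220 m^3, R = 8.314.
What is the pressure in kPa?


P = nRT/V = 2.4450 * 8.314 * 430.6510 / 0.4220
= 8754.1573 / 0.4220 = 20744.4485 Pa = 20.7444 kPa

20.7444 kPa


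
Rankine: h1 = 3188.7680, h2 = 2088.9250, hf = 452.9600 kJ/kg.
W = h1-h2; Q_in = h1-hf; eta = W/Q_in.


W = 1099.8430 kJ/kg
Q_in = 2735.8080 kJ/kg
eta = 0.4020 = 40.2018%

eta = 40.2018%


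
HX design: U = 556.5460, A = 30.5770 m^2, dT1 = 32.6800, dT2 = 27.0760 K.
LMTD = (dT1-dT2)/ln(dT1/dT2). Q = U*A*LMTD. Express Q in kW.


LMTD = 29.7902 K
Q = 556.5460 * 30.5770 * 29.7902 = 506954.9691 W = 506.9550 kW

506.9550 kW
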